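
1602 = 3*534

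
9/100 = 9/100=0.09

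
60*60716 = 3642960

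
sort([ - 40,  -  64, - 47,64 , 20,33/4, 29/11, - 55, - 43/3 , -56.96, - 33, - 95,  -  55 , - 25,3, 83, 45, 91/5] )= [ -95, - 64,- 56.96,  -  55,  -  55, - 47, - 40,- 33, - 25, - 43/3, 29/11, 3 , 33/4, 91/5 , 20,45,64, 83 ]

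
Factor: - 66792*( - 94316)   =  6299554272 = 2^5 * 3^1*11^2*17^1*19^1*23^1*73^1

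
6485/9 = 720+5/9 = 720.56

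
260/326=130/163 = 0.80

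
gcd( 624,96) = 48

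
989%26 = 1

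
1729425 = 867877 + 861548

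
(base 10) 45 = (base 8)55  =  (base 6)113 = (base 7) 63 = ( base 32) 1d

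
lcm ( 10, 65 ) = 130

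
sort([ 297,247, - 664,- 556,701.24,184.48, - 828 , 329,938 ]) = [ -828  , - 664, - 556,184.48,247,297,329, 701.24,938]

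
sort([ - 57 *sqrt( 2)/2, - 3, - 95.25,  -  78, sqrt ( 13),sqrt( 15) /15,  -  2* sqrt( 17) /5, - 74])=[ - 95.25, - 78,  -  74, - 57*sqrt( 2)/2,  -  3, - 2*sqrt ( 17)/5,sqrt( 15) /15, sqrt(13)] 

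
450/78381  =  50/8709 = 0.01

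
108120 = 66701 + 41419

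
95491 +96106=191597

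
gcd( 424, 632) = 8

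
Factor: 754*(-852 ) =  - 642408 = -2^3 * 3^1* 13^1*29^1*71^1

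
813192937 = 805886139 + 7306798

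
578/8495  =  578/8495 = 0.07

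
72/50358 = 12/8393  =  0.00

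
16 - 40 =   -  24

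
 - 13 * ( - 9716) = 126308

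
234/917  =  234/917 = 0.26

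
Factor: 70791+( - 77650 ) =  - 19^3= - 6859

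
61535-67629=  -  6094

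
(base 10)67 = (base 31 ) 25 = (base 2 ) 1000011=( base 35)1W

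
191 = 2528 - 2337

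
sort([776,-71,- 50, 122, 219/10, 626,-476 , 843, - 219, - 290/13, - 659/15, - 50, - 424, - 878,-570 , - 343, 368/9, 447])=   [ - 878, - 570 , - 476, - 424,-343, -219, - 71, - 50 , - 50, - 659/15,  -  290/13 , 219/10, 368/9,122,447, 626,776, 843]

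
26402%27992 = 26402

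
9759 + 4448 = 14207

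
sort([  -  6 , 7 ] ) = [-6, 7 ]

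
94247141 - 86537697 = 7709444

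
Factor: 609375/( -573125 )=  - 975/917 = - 3^1*5^2 * 7^(-1)*13^1*  131^( - 1)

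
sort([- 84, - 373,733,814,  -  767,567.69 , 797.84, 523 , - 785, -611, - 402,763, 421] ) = [ - 785, - 767, - 611, - 402, - 373, - 84,421,523, 567.69,733, 763,  797.84, 814]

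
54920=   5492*10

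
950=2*475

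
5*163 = 815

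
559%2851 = 559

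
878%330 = 218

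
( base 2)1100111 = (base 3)10211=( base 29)3g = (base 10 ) 103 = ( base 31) 3A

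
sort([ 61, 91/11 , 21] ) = [ 91/11,21,61 ] 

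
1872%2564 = 1872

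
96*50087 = 4808352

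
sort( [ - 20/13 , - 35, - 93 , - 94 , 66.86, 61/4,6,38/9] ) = [ - 94 ,-93, -35, - 20/13,38/9, 6, 61/4, 66.86]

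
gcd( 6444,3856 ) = 4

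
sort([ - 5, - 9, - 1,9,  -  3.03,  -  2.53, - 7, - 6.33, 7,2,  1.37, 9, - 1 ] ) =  [ - 9,  -  7, - 6.33, - 5, - 3.03, - 2.53, - 1, - 1, 1.37,2, 7,9, 9]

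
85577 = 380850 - 295273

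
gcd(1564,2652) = 68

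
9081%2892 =405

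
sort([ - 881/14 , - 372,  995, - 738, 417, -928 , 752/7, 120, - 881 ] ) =[ - 928,-881, - 738, - 372,  -  881/14, 752/7,120,  417, 995 ]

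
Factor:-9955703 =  - 307^1 * 32429^1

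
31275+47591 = 78866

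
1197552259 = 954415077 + 243137182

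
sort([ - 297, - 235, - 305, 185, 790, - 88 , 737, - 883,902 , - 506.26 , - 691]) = [ - 883, - 691, - 506.26,-305, - 297, - 235, - 88, 185,  737, 790, 902]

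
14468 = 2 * 7234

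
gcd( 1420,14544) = 4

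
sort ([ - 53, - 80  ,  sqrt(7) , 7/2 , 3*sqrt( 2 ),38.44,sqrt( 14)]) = [ - 80, -53,sqrt( 7 ),7/2,sqrt(14 ) , 3*sqrt(2),38.44 ]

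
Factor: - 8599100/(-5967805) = 2^2*5^1 * 19^( - 1) *62819^(- 1)*85991^1 = 1719820/1193561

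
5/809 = 5/809= 0.01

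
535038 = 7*76434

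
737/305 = 2+127/305 = 2.42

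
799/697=1 + 6/41=1.15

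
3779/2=3779/2 = 1889.50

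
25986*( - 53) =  - 1377258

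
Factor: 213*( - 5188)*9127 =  - 10085736588 = -  2^2*3^1 * 71^1*1297^1*9127^1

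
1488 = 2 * 744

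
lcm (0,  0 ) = 0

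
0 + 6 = 6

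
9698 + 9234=18932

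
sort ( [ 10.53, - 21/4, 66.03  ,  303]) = [ - 21/4,  10.53, 66.03, 303] 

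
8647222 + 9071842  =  17719064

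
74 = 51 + 23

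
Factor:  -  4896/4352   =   - 9/8 =- 2^( - 3)*3^2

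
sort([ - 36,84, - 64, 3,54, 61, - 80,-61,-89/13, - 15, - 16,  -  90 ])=[ - 90, - 80, - 64, - 61, - 36,  -  16,-15,  -  89/13,3,54, 61, 84]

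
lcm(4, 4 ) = 4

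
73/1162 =73/1162 =0.06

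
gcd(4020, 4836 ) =12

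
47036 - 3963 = 43073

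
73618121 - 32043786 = 41574335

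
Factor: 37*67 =2479 = 37^1*67^1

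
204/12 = 17   =  17.00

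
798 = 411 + 387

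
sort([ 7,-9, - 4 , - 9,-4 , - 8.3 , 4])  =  [ - 9,-9,-8.3,-4 , - 4,4 , 7 ] 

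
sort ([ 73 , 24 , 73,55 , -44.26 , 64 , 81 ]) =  [ - 44.26, 24 , 55,  64,  73, 73,81]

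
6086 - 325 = 5761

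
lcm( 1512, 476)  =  25704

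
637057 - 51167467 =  - 50530410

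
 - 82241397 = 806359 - 83047756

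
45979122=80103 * 574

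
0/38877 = 0 =0.00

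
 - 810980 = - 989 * 820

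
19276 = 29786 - 10510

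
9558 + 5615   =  15173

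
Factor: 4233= 3^1*17^1*83^1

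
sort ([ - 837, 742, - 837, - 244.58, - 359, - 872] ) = [ - 872 , - 837 , - 837, - 359,- 244.58, 742 ] 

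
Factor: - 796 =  - 2^2  *  199^1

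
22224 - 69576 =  - 47352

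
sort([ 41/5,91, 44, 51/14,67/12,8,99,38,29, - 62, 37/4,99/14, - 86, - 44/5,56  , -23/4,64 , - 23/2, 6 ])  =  [ - 86, - 62, - 23/2, - 44/5,-23/4,51/14, 67/12,6,99/14,8,41/5, 37/4,29,38, 44,56, 64, 91, 99]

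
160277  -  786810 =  - 626533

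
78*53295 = 4157010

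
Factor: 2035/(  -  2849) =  - 5^1*7^ ( - 1 ) = - 5/7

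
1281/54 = 23 + 13/18= 23.72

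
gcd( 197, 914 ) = 1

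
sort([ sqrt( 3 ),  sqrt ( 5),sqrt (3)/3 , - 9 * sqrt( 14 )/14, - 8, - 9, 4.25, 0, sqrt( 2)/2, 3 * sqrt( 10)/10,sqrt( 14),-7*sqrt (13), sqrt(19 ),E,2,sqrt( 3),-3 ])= [- 7*sqrt( 13), - 9,  -  8,-3, - 9*sqrt (14 ) /14,0,sqrt(3)/3,sqrt(2)/2, 3*sqrt (10 )/10, sqrt( 3),sqrt( 3 ), 2,sqrt( 5),E, sqrt( 14),  4.25,sqrt( 19 )] 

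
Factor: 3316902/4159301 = 2^1*3^1*31^( - 1)*37^1*67^1*223^1*134171^ (-1)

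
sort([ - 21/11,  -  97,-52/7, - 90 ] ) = [ - 97, - 90,  -  52/7,  -  21/11 ]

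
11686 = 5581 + 6105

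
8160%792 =240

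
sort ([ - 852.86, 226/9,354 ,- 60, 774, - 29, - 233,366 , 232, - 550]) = [  -  852.86 ,-550, - 233,  -  60,  -  29 , 226/9, 232,354,366,774]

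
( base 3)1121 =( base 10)43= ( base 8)53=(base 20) 23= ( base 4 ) 223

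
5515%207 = 133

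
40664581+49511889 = 90176470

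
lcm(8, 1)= 8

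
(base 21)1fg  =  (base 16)304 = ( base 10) 772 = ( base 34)mo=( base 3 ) 1001121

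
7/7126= 1/1018 = 0.00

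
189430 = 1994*95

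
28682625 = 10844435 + 17838190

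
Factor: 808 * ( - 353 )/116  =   - 2^1*29^( - 1)*101^1*353^1 =- 71306/29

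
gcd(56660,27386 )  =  2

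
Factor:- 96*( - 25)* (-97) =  - 232800 = -2^5*3^1 * 5^2 *97^1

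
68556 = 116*591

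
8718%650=268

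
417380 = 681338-263958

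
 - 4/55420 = - 1/13855 = - 0.00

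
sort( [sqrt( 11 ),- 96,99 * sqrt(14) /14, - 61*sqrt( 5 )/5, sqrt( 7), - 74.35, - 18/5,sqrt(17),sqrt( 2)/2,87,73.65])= [ - 96  , - 74.35, - 61*sqrt( 5)/5 , - 18/5, sqrt( 2 ) /2,sqrt( 7 ),sqrt (11 ),sqrt( 17),99*sqrt( 14) /14, 73.65,  87] 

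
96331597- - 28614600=124946197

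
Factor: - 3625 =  - 5^3*29^1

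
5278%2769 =2509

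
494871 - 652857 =  -  157986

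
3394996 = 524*6479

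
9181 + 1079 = 10260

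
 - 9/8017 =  - 9/8017 = - 0.00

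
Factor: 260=2^2*5^1*13^1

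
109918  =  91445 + 18473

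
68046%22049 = 1899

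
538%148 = 94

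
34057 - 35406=-1349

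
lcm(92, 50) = 2300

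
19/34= 19/34 = 0.56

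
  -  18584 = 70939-89523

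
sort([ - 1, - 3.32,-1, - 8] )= [ - 8, - 3.32, - 1 , - 1] 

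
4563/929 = 4563/929 = 4.91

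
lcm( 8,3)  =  24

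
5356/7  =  5356/7 = 765.14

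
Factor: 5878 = 2^1*2939^1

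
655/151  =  655/151 = 4.34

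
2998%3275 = 2998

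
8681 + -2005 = 6676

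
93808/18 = 5211 + 5/9  =  5211.56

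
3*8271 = 24813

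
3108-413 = 2695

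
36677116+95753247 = 132430363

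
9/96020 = 9/96020 = 0.00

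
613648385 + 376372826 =990021211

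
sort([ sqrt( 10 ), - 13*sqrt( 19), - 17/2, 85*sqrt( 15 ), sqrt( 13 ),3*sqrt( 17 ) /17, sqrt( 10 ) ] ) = [ - 13*sqrt( 19), - 17/2,3*sqrt( 17) /17, sqrt( 10), sqrt( 10), sqrt( 13 ), 85*sqrt(15 ) ]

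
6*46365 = 278190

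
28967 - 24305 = 4662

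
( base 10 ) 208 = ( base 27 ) 7j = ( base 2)11010000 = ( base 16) D0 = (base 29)75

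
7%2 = 1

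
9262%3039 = 145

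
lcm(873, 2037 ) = 6111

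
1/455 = 1/455 = 0.00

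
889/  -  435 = - 3 + 416/435 = - 2.04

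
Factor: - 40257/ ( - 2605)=3^4* 5^ (  -  1)* 7^1 * 71^1 * 521^( - 1 )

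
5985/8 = 5985/8 = 748.12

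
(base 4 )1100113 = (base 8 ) 12027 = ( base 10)5143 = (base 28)6fj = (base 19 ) e4d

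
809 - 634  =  175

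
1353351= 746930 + 606421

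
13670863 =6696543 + 6974320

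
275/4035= 55/807 = 0.07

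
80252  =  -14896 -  - 95148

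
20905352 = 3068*6814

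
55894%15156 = 10426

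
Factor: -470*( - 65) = 30550 = 2^1*5^2*13^1*47^1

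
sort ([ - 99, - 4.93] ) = [ - 99, - 4.93] 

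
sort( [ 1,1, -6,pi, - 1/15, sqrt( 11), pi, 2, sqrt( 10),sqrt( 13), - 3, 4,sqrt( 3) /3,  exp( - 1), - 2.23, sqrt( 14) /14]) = [ - 6, - 3,  -  2.23, - 1/15,sqrt( 14 )/14,exp( - 1),  sqrt(3 )/3,1,1 , 2, pi,pi, sqrt( 10),  sqrt( 11 ) , sqrt(13 ), 4 ]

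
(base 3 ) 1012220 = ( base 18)2D6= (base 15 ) 3E3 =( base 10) 888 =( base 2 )1101111000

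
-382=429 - 811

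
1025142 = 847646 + 177496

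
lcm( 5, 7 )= 35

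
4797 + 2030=6827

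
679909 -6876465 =  -  6196556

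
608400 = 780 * 780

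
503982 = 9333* 54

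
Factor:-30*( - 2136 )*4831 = 2^4*3^2*5^1*89^1*4831^1 =309570480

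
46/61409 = 46/61409 = 0.00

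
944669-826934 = 117735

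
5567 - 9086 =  -3519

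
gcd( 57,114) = 57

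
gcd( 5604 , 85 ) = 1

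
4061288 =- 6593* ( - 616 ) 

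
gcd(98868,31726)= 2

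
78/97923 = 26/32641 = 0.00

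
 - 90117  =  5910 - 96027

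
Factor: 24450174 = 2^1*3^5*7^1*7187^1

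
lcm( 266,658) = 12502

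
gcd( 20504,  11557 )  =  1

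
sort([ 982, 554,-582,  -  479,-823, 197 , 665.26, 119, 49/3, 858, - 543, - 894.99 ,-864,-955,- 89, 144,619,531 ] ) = [  -  955,-894.99, - 864 , - 823,-582,-543, - 479, -89, 49/3,119,  144, 197,531, 554, 619, 665.26,858,982]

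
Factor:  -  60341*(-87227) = 5263364407 = 7^1*17^1*83^1*727^1*733^1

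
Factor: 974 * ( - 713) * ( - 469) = 325702678 = 2^1*7^1*23^1*31^1*67^1*487^1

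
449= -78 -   -  527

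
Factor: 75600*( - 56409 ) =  - 4264520400 = - 2^4*3^4*5^2* 7^1 * 18803^1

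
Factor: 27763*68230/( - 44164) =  - 947134745/22082 =-2^ ( - 1 )*5^1*61^( - 1)*181^( - 1)*6823^1*27763^1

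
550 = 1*550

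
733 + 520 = 1253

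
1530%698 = 134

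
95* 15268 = 1450460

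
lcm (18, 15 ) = 90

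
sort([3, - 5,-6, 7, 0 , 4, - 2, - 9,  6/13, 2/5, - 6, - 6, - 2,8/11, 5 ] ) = [ - 9, -6, - 6, - 6,- 5, - 2,  -  2,0, 2/5,6/13, 8/11, 3, 4, 5,7]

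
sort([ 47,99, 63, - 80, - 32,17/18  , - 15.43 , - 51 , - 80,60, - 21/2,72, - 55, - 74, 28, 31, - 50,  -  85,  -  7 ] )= [-85, - 80, - 80, - 74, -55, - 51 ,  -  50, - 32, - 15.43 ,-21/2, - 7, 17/18, 28, 31, 47, 60, 63, 72,99 ]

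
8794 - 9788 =- 994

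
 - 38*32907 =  - 1250466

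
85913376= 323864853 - 237951477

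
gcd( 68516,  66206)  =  14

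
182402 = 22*8291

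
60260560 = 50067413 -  - 10193147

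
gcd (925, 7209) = 1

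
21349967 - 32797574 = -11447607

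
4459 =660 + 3799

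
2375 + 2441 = 4816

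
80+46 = 126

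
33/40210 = 33/40210 = 0.00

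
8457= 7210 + 1247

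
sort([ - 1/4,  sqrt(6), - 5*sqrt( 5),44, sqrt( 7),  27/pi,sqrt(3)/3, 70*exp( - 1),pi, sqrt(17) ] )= [ - 5 * sqrt(5), - 1/4,sqrt( 3)/3, sqrt(6), sqrt( 7),pi, sqrt( 17), 27/pi,70 *exp( - 1),44 ]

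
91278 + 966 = 92244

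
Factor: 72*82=2^4*3^2*41^1 =5904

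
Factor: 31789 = 83^1  *383^1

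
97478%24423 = 24209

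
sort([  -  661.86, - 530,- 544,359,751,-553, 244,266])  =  [  -  661.86,-553, -544, - 530,244,266 , 359,751 ] 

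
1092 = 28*39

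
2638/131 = 2638/131 =20.14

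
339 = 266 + 73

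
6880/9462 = 3440/4731 = 0.73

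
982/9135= 982/9135 = 0.11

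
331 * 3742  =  1238602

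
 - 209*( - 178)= 37202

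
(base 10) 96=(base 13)75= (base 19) 51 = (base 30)36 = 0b1100000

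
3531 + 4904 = 8435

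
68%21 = 5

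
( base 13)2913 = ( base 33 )5eo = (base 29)71f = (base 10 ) 5931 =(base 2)1011100101011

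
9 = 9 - 0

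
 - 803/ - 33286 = 73/3026 = 0.02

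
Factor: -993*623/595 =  - 88377/85  =  - 3^1*5^(-1)*17^( - 1)*89^1*331^1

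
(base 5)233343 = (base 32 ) 8cm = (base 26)cii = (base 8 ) 20626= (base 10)8598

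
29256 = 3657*8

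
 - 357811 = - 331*1081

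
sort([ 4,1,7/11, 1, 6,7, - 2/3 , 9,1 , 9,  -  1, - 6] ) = [ - 6, - 1, - 2/3,7/11,1, 1 , 1,4,6 , 7,9, 9]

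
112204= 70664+41540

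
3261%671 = 577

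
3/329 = 3/329=0.01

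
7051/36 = 195 + 31/36=195.86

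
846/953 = 846/953=0.89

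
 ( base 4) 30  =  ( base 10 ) 12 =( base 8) 14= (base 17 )c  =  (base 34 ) C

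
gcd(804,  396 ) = 12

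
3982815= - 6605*(-603)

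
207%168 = 39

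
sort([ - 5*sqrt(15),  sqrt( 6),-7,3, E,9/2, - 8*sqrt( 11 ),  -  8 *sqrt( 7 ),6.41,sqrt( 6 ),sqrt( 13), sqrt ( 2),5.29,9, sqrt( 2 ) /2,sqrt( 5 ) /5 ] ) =[ - 8*sqrt(11), - 8*sqrt (7), - 5*sqrt( 15), - 7,sqrt ( 5 ) /5, sqrt(2 ) /2, sqrt(2), sqrt( 6 ),sqrt( 6) , E , 3,sqrt(13),9/2,5.29,  6.41,9]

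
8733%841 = 323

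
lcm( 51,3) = 51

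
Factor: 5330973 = 3^1*61^1 * 29131^1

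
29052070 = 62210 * 467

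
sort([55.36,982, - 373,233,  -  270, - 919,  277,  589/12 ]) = [ - 919, - 373, - 270, 589/12 , 55.36,233, 277 , 982] 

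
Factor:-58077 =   -  3^5*239^1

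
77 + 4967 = 5044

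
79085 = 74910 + 4175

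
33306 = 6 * 5551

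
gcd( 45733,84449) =1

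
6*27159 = 162954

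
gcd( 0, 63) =63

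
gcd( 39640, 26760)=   40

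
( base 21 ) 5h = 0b1111010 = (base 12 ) a2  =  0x7A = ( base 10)122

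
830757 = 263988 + 566769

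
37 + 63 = 100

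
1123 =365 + 758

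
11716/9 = 1301 +7/9 = 1301.78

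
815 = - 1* ( - 815)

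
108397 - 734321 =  -625924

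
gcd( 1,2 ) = 1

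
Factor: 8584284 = 2^2*3^1* 715357^1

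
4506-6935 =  - 2429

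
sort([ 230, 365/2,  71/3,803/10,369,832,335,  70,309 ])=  [71/3,  70, 803/10, 365/2, 230,  309,335,369,832]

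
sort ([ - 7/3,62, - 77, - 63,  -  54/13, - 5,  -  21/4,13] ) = [ - 77, - 63,  -  21/4, - 5, - 54/13, - 7/3,13,62]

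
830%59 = 4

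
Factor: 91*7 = 7^2*13^1 = 637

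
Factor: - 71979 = -3^1*23993^1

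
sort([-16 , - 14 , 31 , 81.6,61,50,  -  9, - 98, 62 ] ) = [ - 98 , - 16, - 14,-9 , 31,50,61,62, 81.6]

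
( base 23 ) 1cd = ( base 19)251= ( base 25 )17i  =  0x332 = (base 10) 818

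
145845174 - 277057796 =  - 131212622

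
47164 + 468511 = 515675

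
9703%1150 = 503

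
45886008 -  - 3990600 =49876608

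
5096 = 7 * 728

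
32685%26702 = 5983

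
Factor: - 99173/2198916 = - 2^( - 2)*3^(-2) * 17^(  -  1)*3593^( - 1)*99173^1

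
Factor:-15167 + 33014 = 3^3*661^1 = 17847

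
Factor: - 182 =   -  2^1*7^1 *13^1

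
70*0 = 0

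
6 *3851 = 23106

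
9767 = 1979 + 7788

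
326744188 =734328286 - 407584098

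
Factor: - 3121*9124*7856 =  - 2^6*491^1*2281^1*3121^1 = - 223707487424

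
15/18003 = 5/6001 = 0.00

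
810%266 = 12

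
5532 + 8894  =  14426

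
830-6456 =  - 5626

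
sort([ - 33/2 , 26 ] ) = [-33/2 , 26] 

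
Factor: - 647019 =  - 3^2*29^1*37^1*67^1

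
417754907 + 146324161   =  564079068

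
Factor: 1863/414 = 2^( - 1) * 3^2 = 9/2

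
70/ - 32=- 3 + 13/16=- 2.19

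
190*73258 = 13919020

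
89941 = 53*1697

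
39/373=39/373 = 0.10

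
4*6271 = 25084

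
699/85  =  699/85 = 8.22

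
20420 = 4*5105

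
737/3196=737/3196 = 0.23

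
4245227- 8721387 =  - 4476160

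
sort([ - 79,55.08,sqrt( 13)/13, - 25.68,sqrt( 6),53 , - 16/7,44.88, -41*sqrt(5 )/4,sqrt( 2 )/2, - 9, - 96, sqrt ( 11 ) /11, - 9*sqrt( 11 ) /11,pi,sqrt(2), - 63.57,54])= [ - 96, - 79,- 63.57,  -  25.68, - 41*sqrt( 5) /4,  -  9, - 9*sqrt( 11) /11, - 16/7,  sqrt(13)/13,sqrt( 11 )/11,  sqrt( 2) /2,sqrt( 2), sqrt ( 6 ) , pi,  44.88, 53, 54, 55.08]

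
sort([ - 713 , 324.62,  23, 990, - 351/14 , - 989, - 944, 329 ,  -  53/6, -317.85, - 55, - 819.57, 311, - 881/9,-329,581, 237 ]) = [ - 989, - 944, - 819.57, - 713,- 329, - 317.85, - 881/9, - 55, - 351/14, - 53/6, 23 , 237,311,324.62  ,  329 , 581 , 990]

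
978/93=326/31 = 10.52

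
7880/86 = 91+27/43 = 91.63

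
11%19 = 11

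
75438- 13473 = 61965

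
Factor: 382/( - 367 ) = -2^1*191^1 * 367^( - 1 ) 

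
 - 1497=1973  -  3470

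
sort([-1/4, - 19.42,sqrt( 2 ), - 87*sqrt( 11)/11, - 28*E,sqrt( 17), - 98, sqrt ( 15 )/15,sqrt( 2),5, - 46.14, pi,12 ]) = [ - 98,-28*E, -46.14, - 87*sqrt(11 ) /11, - 19.42, - 1/4,sqrt( 15)/15, sqrt( 2), sqrt( 2),pi,sqrt(17 ),5, 12]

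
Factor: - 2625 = -3^1*5^3 * 7^1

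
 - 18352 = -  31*592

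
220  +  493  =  713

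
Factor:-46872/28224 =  - 93/56 =- 2^( - 3)*3^1 * 7^( - 1) *31^1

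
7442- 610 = 6832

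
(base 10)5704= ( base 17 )12C9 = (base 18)HAG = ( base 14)2116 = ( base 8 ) 13110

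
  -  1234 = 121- 1355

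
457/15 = 457/15 = 30.47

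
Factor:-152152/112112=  -2^( - 1)*7^( - 1 ) * 19^1 = -19/14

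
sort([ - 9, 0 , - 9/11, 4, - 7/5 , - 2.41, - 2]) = [- 9, - 2.41, - 2, - 7/5, - 9/11, 0 , 4]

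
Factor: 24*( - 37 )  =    -  888 = -2^3*  3^1*37^1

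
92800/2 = 46400= 46400.00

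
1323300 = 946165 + 377135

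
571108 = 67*8524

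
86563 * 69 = 5972847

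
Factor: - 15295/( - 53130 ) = 19/66 =2^(-1 )*3^(-1 ) * 11^( - 1)*19^1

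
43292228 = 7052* 6139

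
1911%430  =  191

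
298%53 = 33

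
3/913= 3/913=0.00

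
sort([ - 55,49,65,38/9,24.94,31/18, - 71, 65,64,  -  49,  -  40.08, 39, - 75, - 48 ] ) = [ - 75, -71, - 55, - 49 ,-48,-40.08, 31/18, 38/9,  24.94,39,49, 64 , 65, 65 ] 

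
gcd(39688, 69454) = 9922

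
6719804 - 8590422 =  - 1870618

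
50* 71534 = 3576700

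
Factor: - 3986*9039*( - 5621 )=2^1*3^1 * 7^1 * 11^1*23^1*73^1 * 131^1*1993^1= 202521560934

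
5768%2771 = 226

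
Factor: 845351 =13^1*65027^1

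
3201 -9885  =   - 6684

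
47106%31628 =15478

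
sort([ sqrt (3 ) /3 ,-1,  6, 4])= [ - 1, sqrt( 3 )/3, 4 , 6]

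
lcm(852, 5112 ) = 5112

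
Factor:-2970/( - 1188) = 5/2 = 2^( - 1)*5^1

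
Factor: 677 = 677^1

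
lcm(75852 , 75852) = 75852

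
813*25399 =20649387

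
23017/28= 822  +  1/28 = 822.04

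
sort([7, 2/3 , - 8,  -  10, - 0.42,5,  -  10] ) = [ - 10, - 10, - 8,- 0.42,2/3,5,7] 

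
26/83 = 26/83 = 0.31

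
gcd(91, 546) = 91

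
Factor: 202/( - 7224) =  - 101/3612= - 2^(- 2) * 3^ ( - 1 )*7^( - 1 ) * 43^(-1 )*101^1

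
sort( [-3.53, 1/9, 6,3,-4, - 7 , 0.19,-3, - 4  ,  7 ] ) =[  -  7, - 4,-4, - 3.53,-3,1/9, 0.19, 3, 6, 7]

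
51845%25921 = 3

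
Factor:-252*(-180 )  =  2^4*3^4*5^1*7^1  =  45360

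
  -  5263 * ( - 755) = 3973565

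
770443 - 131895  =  638548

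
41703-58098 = -16395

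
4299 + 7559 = 11858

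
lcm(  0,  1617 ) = 0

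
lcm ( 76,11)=836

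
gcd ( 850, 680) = 170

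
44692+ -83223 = -38531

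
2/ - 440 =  - 1/220 = - 0.00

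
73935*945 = 69868575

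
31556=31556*1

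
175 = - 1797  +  1972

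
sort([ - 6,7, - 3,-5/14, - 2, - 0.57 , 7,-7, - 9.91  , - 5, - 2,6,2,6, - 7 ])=[ - 9.91, - 7,-7, -6,-5,  -  3,- 2, - 2,  -  0.57, - 5/14,2, 6,6, 7,  7 ] 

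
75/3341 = 75/3341 = 0.02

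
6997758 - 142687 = 6855071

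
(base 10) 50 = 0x32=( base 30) 1k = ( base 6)122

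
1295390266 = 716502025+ 578888241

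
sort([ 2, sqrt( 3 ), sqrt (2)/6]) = [ sqrt(2 )/6, sqrt( 3),2]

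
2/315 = 2/315 =0.01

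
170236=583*292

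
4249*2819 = 11977931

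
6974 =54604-47630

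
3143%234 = 101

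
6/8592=1/1432 = 0.00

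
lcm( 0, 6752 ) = 0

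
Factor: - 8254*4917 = - 2^1*3^1*11^1*149^1*4127^1 =- 40584918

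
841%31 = 4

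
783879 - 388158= 395721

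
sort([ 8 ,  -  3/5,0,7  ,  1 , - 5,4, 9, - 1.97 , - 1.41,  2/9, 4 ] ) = [  -  5, - 1.97, - 1.41, - 3/5,0,2/9, 1, 4, 4,7, 8, 9]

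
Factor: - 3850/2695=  -2^1  *  5^1*7^(-1) = - 10/7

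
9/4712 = 9/4712  =  0.00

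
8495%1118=669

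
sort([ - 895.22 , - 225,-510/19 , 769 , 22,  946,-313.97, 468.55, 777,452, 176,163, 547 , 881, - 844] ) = [ - 895.22, - 844,-313.97, - 225, - 510/19,22,163,  176,452,468.55, 547,769,777,881,946 ]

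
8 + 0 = 8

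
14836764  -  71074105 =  - 56237341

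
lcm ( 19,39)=741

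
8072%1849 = 676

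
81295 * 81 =6584895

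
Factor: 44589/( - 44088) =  - 2^( - 3 )*11^ (-1)*89^1 = - 89/88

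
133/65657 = 133/65657= 0.00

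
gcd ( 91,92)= 1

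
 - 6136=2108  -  8244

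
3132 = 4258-1126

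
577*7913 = 4565801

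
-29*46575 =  - 1350675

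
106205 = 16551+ 89654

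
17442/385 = 17442/385=45.30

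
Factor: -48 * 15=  - 2^4*3^2*5^1=-720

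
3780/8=945/2 =472.50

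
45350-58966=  - 13616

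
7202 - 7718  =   - 516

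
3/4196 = 3/4196 = 0.00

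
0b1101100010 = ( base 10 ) 866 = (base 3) 1012002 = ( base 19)27b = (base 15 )3cb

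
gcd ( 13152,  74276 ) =4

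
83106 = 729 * 114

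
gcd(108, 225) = 9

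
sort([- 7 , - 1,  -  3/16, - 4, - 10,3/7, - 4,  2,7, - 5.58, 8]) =[ - 10, - 7 , - 5.58, - 4,-4, - 1, - 3/16, 3/7, 2,7, 8]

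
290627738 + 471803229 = 762430967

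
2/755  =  2/755  =  0.00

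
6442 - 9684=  - 3242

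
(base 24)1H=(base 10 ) 41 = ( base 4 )221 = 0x29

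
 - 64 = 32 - 96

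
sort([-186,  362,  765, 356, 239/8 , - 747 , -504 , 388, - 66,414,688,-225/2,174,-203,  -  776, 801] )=[- 776, - 747, - 504, - 203,  -  186, - 225/2,-66, 239/8,  174, 356, 362, 388, 414, 688, 765, 801] 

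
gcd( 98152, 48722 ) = 2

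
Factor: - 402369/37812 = -2^(  -  2 )*11^1*23^( -1 ) * 89^1 = - 979/92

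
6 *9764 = 58584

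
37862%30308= 7554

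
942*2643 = 2489706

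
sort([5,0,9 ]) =[0 , 5,  9]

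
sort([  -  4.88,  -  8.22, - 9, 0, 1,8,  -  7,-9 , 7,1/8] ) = [-9, - 9, -8.22,- 7,- 4.88,0, 1/8,1, 7,8 ]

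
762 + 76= 838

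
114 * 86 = 9804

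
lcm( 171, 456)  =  1368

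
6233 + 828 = 7061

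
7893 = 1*7893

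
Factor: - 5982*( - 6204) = 37112328 = 2^3*3^2*11^1 * 47^1*997^1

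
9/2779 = 9/2779 = 0.00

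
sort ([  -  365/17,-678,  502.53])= [-678, - 365/17, 502.53]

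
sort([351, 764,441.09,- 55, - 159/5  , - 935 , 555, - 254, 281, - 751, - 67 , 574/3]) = [- 935, - 751, - 254, - 67, - 55, - 159/5,574/3, 281, 351,  441.09,555, 764]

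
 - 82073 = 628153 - 710226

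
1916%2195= 1916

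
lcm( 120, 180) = 360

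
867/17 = 51 = 51.00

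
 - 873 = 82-955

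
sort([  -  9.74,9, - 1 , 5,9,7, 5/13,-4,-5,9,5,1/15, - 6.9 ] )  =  [ -9.74 ,-6.9,-5 , - 4, - 1,1/15, 5/13,5, 5,7,9, 9,9]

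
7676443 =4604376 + 3072067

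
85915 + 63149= 149064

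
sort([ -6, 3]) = [- 6,3]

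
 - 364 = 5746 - 6110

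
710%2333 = 710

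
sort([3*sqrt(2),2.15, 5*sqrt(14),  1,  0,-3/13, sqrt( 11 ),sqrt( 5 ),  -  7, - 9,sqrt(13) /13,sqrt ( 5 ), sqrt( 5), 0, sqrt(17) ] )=[  -  9, - 7,-3/13, 0, 0,sqrt (13) /13, 1,  2.15,sqrt( 5 ),sqrt ( 5 ),sqrt( 5),sqrt( 11 ),sqrt(17 ), 3 * sqrt( 2), 5 * sqrt( 14 ) ] 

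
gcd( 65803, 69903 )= 1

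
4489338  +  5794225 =10283563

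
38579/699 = 38579/699 = 55.19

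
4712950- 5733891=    - 1020941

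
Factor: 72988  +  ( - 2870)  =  2^1*35059^1=70118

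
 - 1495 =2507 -4002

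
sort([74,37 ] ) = [37,74] 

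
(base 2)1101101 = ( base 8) 155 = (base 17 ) 67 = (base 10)109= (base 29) 3M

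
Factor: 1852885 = 5^1*67^1*5531^1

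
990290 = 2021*490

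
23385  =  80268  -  56883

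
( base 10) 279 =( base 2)100010111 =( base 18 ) F9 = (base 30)99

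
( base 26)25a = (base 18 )4AG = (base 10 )1492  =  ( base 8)2724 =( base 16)5d4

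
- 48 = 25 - 73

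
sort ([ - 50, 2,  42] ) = [ - 50,2, 42] 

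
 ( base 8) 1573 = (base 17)317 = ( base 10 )891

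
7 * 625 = 4375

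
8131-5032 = 3099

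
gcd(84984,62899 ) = 1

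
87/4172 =87/4172 = 0.02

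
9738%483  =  78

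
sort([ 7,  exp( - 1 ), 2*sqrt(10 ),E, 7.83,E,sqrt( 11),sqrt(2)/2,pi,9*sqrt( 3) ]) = [ exp( - 1),sqrt( 2)/2 , E, E,pi,sqrt(11),2*sqrt( 10 ), 7,7.83, 9*sqrt(3)]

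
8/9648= 1/1206 = 0.00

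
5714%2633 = 448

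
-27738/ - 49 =27738/49 = 566.08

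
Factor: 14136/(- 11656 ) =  - 3^1*19^1*47^( - 1) = - 57/47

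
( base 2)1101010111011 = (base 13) 3165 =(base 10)6843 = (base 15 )2063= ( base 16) 1abb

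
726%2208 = 726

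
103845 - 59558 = 44287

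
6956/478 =14 + 132/239= 14.55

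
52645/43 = 1224 + 13/43= 1224.30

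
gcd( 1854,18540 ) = 1854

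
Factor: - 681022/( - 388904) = 340511/194452 = 2^ ( - 2)*37^1*173^( - 1)*281^( - 1)*9203^1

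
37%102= 37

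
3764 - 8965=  - 5201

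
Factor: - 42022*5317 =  - 223430974 =-  2^1*13^1 * 409^1*21011^1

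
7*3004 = 21028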